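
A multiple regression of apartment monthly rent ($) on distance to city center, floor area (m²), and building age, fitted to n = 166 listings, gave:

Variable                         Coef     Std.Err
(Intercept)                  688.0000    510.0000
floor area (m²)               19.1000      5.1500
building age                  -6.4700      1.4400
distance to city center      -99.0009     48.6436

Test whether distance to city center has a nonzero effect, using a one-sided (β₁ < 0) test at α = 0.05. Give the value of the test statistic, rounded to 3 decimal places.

Read off: b = -99.0009, SE = 48.6436 for distance to city center.
H₀: β₁ = 0 vs H₁: β₁ < 0.
t = -99.0009 / 48.6436 = -2.035.
df = n − k − 1 = 166 − 3 − 1 = 162.
One-sided p ≈ 0.0217, which is < 0.05, so reject H₀.
There is evidence that the true slope on distance to city center is negative, holding the other predictors fixed.

t = -2.035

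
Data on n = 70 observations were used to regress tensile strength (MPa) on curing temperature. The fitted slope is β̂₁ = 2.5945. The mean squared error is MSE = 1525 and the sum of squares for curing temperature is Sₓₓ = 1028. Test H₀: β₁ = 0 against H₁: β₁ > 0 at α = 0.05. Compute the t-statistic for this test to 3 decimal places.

SE(β̂₁) = √(MSE/Sₓₓ) = √(1525/1028) = 1.21797.
t = 2.5945 / 1.21797 = 2.130.
df = n − 2 = 68.
One-sided p ≈ 0.0184, which is < 0.05, so reject H₀.
There is evidence that the true slope on curing temperature is positive.

t = 2.130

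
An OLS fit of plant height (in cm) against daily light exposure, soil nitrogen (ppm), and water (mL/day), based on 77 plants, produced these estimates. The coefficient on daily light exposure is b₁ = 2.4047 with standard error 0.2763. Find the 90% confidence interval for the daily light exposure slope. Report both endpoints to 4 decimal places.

df = n − k − 1 = 77 − 3 − 1 = 73.
t* = t_{0.05, 73} = 1.665996.
Margin = t* × SE = 1.665996 × 0.2763 = 0.460315.
CI: 2.4047 ± 0.460315 → (1.9444, 2.8650).
With 90% confidence, each one-unit increase in daily light exposure is associated with a change of between 1.9444 and 2.8650 cm in plant height, holding the other predictors fixed.

(1.9444, 2.8650)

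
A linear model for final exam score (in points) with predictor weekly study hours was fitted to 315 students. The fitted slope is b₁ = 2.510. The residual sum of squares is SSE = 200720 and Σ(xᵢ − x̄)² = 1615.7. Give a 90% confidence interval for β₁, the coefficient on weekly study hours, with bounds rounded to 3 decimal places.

MSE = SSE/(n − 2) = 200720/313 = 641.278.
SE(b₁) = √(MSE/Sₓₓ) = √(641.278/1615.7) = 0.630003.
df = n − 2 = 313.
t* = t_{0.05, 313} = 1.649736.
Margin = t* × SE = 1.649736 × 0.630003 = 1.03934.
CI: 2.510 ± 1.03934 → (1.471, 3.549).
With 90% confidence, each one-unit increase in weekly study hours is associated with a change of between 1.471 and 3.549 points in final exam score.

(1.471, 3.549)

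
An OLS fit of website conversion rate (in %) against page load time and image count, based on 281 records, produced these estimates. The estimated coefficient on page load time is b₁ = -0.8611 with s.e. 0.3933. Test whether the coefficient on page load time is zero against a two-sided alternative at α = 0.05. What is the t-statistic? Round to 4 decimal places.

t = -2.1894

H₀: β₁ = 0 vs H₁: β₁ ≠ 0.
t = (b₁ − β₁⁰)/SE = -0.8611 / 0.3933 = -2.1894.
df = n − k − 1 = 281 − 2 − 1 = 278.
Two-sided p ≈ 0.0294, which is < 0.05, so reject H₀.
There is evidence that page load time is associated with website conversion rate, holding the other predictors fixed.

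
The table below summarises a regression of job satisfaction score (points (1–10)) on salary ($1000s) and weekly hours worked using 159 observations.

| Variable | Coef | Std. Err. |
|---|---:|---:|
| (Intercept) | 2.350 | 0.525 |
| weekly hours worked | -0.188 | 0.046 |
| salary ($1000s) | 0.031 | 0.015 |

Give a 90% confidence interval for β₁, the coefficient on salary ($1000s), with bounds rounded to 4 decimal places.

Read off: b = 0.031, SE = 0.015 for salary ($1000s).
df = n − k − 1 = 159 − 2 − 1 = 156.
t* = t_{0.05, 156} = 1.65468.
Margin = t* × SE = 1.65468 × 0.015 = 0.024820.
CI: 0.031 ± 0.024820 → (0.0062, 0.0558).

(0.0062, 0.0558)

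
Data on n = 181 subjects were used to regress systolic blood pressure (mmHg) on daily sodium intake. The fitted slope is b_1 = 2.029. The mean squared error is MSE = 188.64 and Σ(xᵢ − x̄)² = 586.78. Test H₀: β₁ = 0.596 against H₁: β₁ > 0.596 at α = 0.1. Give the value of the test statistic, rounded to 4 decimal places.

SE(b_1) = √(MSE/Sₓₓ) = √(188.64/586.78) = 0.566995.
t = (2.029 − 0.596) / 0.566995 = 2.5274.
df = n − 2 = 179.
One-sided p ≈ 0.0062, which is < 0.1, so reject H₀.
There is evidence that the true slope on daily sodium intake exceeds 0.596 mmHg per unit.

t = 2.5274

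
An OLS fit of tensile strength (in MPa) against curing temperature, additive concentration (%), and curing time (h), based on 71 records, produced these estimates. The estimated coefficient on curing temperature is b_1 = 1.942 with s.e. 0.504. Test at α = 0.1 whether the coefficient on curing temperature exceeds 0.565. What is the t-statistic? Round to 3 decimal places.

t = 2.732

H₀: β₁ = 0.565 vs H₁: β₁ > 0.565.
t = (b_1 − β₁⁰)/SE = (1.942 − 0.565) / 0.504 = 2.732.
df = n − k − 1 = 71 − 3 − 1 = 67.
One-sided p ≈ 0.0040, which is < 0.1, so reject H₀.
There is evidence that the true slope on curing temperature exceeds 0.565 MPa per unit, holding the other predictors fixed.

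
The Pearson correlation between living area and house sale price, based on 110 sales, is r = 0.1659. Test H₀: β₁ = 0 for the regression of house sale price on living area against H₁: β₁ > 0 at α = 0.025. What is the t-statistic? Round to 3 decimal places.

t = r·√(n − 2)/√(1 − r²) = 0.1659·√108/√0.972477 = 1.748.
df = n − 2 = 108.
One-sided p ≈ 0.0416, which is ≥ 0.025, so fail to reject H₀.
The data do not give significant evidence of a linear association between living area and house sale price.

t = 1.748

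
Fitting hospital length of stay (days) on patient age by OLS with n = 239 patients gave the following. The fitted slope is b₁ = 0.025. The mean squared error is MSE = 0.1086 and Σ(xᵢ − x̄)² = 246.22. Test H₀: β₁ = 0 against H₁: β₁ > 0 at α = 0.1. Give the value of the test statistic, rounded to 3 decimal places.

t = 1.190

SE(b₁) = √(MSE/Sₓₓ) = √(0.1086/246.22) = 0.0210016.
t = 0.025 / 0.0210016 = 1.190.
df = n − 2 = 237.
One-sided p ≈ 0.1175, which is ≥ 0.1, so fail to reject H₀.
The data do not give significant evidence that the true slope on patient age is positive.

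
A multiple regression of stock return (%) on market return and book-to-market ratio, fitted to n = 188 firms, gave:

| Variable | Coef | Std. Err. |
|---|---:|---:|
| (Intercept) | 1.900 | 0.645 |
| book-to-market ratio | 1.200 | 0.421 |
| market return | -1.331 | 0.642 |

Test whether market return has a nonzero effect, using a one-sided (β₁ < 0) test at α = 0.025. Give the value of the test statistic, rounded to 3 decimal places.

Read off: b = -1.331, SE = 0.642 for market return.
H₀: β₁ = 0 vs H₁: β₁ < 0.
t = -1.331 / 0.642 = -2.073.
df = n − k − 1 = 188 − 2 − 1 = 185.
One-sided p ≈ 0.0198, which is < 0.025, so reject H₀.
There is evidence that the true slope on market return is negative, holding the other predictors fixed.

t = -2.073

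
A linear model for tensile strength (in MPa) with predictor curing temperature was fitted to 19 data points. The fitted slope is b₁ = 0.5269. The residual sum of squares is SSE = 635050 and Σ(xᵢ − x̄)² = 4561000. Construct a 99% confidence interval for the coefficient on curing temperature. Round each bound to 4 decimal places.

(0.2646, 0.7892)

MSE = SSE/(n − 2) = 635050/17 = 37355.9.
SE(b₁) = √(MSE/Sₓₓ) = √(37355.9/4561000) = 0.0905002.
df = n − 2 = 17.
t* = t_{0.005, 17} = 2.898231.
Margin = t* × SE = 2.898231 × 0.0905002 = 0.262290.
CI: 0.5269 ± 0.262290 → (0.2646, 0.7892).
With 99% confidence, each one-unit increase in curing temperature is associated with a change of between 0.2646 and 0.7892 MPa in tensile strength.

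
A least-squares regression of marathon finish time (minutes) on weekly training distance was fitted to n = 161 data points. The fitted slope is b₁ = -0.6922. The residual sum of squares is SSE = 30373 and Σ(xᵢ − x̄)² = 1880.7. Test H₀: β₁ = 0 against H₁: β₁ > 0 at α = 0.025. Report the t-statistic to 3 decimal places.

t = -2.172

MSE = SSE/(n − 2) = 30373/159 = 191.025.
SE(b₁) = √(MSE/Sₓₓ) = √(191.025/1880.7) = 0.318703.
t = -0.6922 / 0.318703 = -2.172.
df = n − 2 = 159.
One-sided p ≈ 0.9843, which is ≥ 0.025, so fail to reject H₀.
The data do not give significant evidence that the true slope on weekly training distance is positive.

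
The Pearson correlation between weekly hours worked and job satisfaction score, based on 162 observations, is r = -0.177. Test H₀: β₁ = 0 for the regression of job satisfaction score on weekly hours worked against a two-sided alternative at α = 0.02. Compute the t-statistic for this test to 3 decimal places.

t = r·√(n − 2)/√(1 − r²) = -0.177·√160/√0.968671 = -2.275.
df = n − 2 = 160.
Two-sided p ≈ 0.0242, which is ≥ 0.02, so fail to reject H₀.
The data do not give significant evidence of a linear association between weekly hours worked and job satisfaction score.

t = -2.275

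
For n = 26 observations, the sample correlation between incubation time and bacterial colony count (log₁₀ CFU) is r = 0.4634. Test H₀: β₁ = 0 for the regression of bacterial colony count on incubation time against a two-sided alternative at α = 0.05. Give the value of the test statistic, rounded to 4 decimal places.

t = r·√(n − 2)/√(1 − r²) = 0.4634·√24/√0.78526 = 2.5619.
df = n − 2 = 24.
Two-sided p ≈ 0.0171, which is < 0.05, so reject H₀.
There is evidence of a linear association between incubation time and bacterial colony count.

t = 2.5619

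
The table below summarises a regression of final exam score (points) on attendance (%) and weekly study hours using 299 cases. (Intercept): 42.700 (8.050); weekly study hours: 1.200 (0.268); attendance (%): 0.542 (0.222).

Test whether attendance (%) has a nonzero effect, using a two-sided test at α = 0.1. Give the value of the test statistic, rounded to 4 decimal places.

t = 2.4414

Read off: b = 0.542, SE = 0.222 for attendance (%).
H₀: β₁ = 0 vs H₁: β₁ ≠ 0.
t = 0.542 / 0.222 = 2.4414.
df = n − k − 1 = 299 − 2 − 1 = 296.
Two-sided p ≈ 0.0152, which is < 0.1, so reject H₀.
There is evidence that attendance (%) is associated with final exam score, holding the other predictors fixed.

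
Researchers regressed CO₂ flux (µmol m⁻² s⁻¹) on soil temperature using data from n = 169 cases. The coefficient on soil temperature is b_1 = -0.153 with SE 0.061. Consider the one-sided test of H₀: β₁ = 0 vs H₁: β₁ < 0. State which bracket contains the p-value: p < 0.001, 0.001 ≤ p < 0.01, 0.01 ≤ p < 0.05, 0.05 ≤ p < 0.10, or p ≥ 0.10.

t = -0.153 / 0.061 = -2.508.
df = n − 2 = 169 − 2 = 167.
One-sided p = P(T_{167} < t) ≈ 0.0065.
So 0.001 ≤ p < 0.01.

0.001 ≤ p < 0.01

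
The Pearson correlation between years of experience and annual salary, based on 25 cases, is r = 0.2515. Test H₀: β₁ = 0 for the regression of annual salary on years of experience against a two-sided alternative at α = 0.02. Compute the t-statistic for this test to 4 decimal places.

t = 1.2462

t = r·√(n − 2)/√(1 − r²) = 0.2515·√23/√0.936748 = 1.2462.
df = n − 2 = 23.
Two-sided p ≈ 0.2252, which is ≥ 0.02, so fail to reject H₀.
The data do not give significant evidence of a linear association between years of experience and annual salary.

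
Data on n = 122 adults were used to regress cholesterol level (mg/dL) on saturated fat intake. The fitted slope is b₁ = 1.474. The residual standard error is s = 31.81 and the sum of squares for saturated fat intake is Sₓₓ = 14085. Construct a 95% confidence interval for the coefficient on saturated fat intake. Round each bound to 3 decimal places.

(0.943, 2.005)

SE(b₁) = s/√Sₓₓ = 31.81/√14085 = 0.268031.
df = n − 2 = 120.
t* = t_{0.025, 120} = 1.97993.
Margin = t* × SE = 1.97993 × 0.268031 = 0.53068.
CI: 1.474 ± 0.53068 → (0.943, 2.005).
With 95% confidence, each one-unit increase in saturated fat intake is associated with a change of between 0.943 and 2.005 mg/dL in cholesterol level.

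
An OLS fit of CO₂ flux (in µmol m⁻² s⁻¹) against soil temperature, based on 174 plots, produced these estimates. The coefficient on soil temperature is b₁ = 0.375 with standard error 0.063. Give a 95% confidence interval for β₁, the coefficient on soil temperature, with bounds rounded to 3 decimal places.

df = n − 2 = 174 − 2 = 172.
t* = t_{0.025, 172} = 1.973852.
Margin = t* × SE = 1.973852 × 0.063 = 0.12435.
CI: 0.375 ± 0.12435 → (0.251, 0.499).
With 95% confidence, each one-unit increase in soil temperature is associated with a change of between 0.251 and 0.499 µmol m⁻² s⁻¹ in CO₂ flux.

(0.251, 0.499)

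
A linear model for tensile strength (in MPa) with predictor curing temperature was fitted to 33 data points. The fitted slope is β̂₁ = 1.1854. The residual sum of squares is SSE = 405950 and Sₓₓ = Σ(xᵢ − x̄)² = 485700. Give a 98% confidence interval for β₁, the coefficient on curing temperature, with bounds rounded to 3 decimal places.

(0.783, 1.588)

MSE = SSE/(n − 2) = 405950/31 = 13095.2.
SE(β̂₁) = √(MSE/Sₓₓ) = √(13095.2/485700) = 0.164199.
df = n − 2 = 31.
t* = t_{0.01, 31} = 2.452824.
Margin = t* × SE = 2.452824 × 0.164199 = 0.40275.
CI: 1.1854 ± 0.40275 → (0.783, 1.588).
With 98% confidence, each one-unit increase in curing temperature is associated with a change of between 0.783 and 1.588 MPa in tensile strength.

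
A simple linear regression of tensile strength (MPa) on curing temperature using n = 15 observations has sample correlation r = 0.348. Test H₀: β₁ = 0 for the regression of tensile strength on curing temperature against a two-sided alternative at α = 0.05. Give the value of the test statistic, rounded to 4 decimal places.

t = r·√(n − 2)/√(1 − r²) = 0.348·√13/√0.878896 = 1.3384.
df = n − 2 = 13.
Two-sided p ≈ 0.2037, which is ≥ 0.05, so fail to reject H₀.
The data do not give significant evidence of a linear association between curing temperature and tensile strength.

t = 1.3384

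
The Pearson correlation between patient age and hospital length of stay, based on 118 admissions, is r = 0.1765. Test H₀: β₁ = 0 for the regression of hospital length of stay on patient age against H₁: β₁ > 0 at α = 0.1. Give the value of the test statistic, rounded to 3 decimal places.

t = r·√(n − 2)/√(1 − r²) = 0.1765·√116/√0.968848 = 1.931.
df = n − 2 = 116.
One-sided p ≈ 0.0279, which is < 0.1, so reject H₀.
There is evidence of a linear association between patient age and hospital length of stay.

t = 1.931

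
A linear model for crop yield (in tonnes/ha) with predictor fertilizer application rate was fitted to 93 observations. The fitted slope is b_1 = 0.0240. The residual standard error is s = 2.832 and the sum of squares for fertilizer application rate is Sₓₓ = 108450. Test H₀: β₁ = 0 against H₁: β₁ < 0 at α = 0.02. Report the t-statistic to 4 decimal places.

t = 2.7908

SE(b_1) = s/√Sₓₓ = 2.832/√108450 = 0.0085996.
t = 0.0240 / 0.0085996 = 2.7908.
df = n − 2 = 91.
One-sided p ≈ 0.9968, which is ≥ 0.02, so fail to reject H₀.
The data do not give significant evidence that the true slope on fertilizer application rate is negative.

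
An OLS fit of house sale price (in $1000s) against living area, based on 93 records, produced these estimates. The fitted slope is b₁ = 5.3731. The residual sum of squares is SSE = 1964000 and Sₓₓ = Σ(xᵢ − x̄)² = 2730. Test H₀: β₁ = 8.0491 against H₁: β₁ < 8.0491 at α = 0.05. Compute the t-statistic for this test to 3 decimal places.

MSE = SSE/(n − 2) = 1964000/91 = 21582.4.
SE(b₁) = √(MSE/Sₓₓ) = √(21582.4/2730) = 2.8117.
t = (5.3731 − 8.0491) / 2.8117 = -0.952.
df = n − 2 = 91.
One-sided p ≈ 0.1719, which is ≥ 0.05, so fail to reject H₀.
The data do not give significant evidence that the true slope on living area is below 8.0491 $1000s per unit.

t = -0.952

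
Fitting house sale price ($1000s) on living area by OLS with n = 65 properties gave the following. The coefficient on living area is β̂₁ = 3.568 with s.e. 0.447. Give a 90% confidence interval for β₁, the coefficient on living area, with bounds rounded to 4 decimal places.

(2.8218, 4.3142)

df = n − 2 = 65 − 2 = 63.
t* = t_{0.05, 63} = 1.669402.
Margin = t* × SE = 1.669402 × 0.447 = 0.746223.
CI: 3.568 ± 0.746223 → (2.8218, 4.3142).
With 90% confidence, each one-unit increase in living area is associated with a change of between 2.8218 and 4.3142 $1000s in house sale price.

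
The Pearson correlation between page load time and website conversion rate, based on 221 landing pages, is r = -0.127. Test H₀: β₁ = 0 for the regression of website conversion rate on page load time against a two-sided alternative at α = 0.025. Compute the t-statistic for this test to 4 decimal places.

t = r·√(n − 2)/√(1 − r²) = -0.127·√219/√0.983871 = -1.8948.
df = n − 2 = 219.
Two-sided p ≈ 0.0594, which is ≥ 0.025, so fail to reject H₀.
The data do not give significant evidence of a linear association between page load time and website conversion rate.

t = -1.8948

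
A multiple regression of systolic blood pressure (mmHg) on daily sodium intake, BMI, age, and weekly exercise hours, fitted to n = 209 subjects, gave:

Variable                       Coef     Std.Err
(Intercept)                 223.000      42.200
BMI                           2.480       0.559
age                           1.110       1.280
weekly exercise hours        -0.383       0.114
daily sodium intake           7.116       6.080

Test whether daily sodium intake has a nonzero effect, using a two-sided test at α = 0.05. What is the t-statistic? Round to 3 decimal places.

Read off: b = 7.116, SE = 6.080 for daily sodium intake.
H₀: β₁ = 0 vs H₁: β₁ ≠ 0.
t = 7.116 / 6.080 = 1.170.
df = n − k − 1 = 209 − 4 − 1 = 204.
Two-sided p ≈ 0.2432, which is ≥ 0.05, so fail to reject H₀.
The data do not give significant evidence of an association between daily sodium intake and systolic blood pressure, after adjusting for the other predictors.

t = 1.170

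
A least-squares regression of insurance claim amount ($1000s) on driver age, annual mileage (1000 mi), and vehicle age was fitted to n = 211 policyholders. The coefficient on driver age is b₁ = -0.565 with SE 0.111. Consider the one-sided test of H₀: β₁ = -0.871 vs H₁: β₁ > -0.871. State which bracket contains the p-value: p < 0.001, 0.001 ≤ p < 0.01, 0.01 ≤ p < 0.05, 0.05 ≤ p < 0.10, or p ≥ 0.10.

0.001 ≤ p < 0.01

t = (-0.565 − (-0.871)) / 0.111 = 2.757.
df = n − k − 1 = 211 − 3 − 1 = 207.
One-sided p = P(T_{207} > t) ≈ 0.0032.
So 0.001 ≤ p < 0.01.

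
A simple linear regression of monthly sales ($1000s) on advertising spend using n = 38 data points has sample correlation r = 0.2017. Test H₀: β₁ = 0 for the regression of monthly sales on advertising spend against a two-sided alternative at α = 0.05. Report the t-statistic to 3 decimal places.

t = r·√(n − 2)/√(1 − r²) = 0.2017·√36/√0.959317 = 1.236.
df = n − 2 = 36.
Two-sided p ≈ 0.2246, which is ≥ 0.05, so fail to reject H₀.
The data do not give significant evidence of a linear association between advertising spend and monthly sales.

t = 1.236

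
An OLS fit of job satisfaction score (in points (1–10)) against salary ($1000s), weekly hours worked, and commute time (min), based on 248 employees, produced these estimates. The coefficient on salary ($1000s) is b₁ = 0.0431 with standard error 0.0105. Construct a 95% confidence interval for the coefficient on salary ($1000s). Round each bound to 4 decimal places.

df = n − k − 1 = 248 − 3 − 1 = 244.
t* = t_{0.025, 244} = 1.969734.
Margin = t* × SE = 1.969734 × 0.0105 = 0.020682.
CI: 0.0431 ± 0.020682 → (0.0224, 0.0638).
With 95% confidence, each one-unit increase in salary ($1000s) is associated with a change of between 0.0224 and 0.0638 points (1–10) in job satisfaction score, holding the other predictors fixed.

(0.0224, 0.0638)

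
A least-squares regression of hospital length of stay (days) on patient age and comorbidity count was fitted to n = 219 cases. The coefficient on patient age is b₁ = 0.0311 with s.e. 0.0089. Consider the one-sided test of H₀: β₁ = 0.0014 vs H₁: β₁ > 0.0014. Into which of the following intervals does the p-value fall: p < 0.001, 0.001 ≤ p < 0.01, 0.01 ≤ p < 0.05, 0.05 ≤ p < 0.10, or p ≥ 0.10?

p < 0.001

t = (0.0311 − 0.0014) / 0.0089 = 3.337.
df = n − k − 1 = 219 − 2 − 1 = 216.
One-sided p = P(T_{216} > t) ≈ 0.0005.
So p < 0.001.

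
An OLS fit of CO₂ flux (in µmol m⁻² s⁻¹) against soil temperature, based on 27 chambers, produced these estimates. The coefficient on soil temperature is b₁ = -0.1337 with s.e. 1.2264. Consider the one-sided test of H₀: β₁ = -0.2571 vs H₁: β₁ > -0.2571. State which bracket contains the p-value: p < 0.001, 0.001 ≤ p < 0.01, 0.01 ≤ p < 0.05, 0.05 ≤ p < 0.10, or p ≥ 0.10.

p ≥ 0.10

t = (-0.1337 − (-0.2571)) / 1.2264 = 0.101.
df = n − 2 = 27 − 2 = 25.
One-sided p = P(T_{25} > t) ≈ 0.4603.
So p ≥ 0.10.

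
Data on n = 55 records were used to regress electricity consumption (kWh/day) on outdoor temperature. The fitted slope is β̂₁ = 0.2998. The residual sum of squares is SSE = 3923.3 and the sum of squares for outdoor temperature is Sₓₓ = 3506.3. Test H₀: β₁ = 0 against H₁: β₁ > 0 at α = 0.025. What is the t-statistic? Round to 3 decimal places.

MSE = SSE/(n − 2) = 3923.3/53 = 74.0245.
SE(β̂₁) = √(MSE/Sₓₓ) = √(74.0245/3506.3) = 0.145299.
t = 0.2998 / 0.145299 = 2.063.
df = n − 2 = 53.
One-sided p ≈ 0.0220, which is < 0.025, so reject H₀.
There is evidence that the true slope on outdoor temperature is positive.

t = 2.063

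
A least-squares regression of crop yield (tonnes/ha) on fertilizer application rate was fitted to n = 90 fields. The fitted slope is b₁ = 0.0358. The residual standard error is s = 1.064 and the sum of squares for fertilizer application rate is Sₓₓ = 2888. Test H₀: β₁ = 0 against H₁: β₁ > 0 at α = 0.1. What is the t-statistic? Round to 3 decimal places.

t = 1.808

SE(b₁) = s/√Sₓₓ = 1.064/√2888 = 0.019799.
t = 0.0358 / 0.019799 = 1.808.
df = n − 2 = 88.
One-sided p ≈ 0.0370, which is < 0.1, so reject H₀.
There is evidence that the true slope on fertilizer application rate is positive.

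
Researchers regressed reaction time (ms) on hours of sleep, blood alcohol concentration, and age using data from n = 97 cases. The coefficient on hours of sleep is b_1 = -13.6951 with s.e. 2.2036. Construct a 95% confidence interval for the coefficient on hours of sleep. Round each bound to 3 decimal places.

(-18.071, -9.319)

df = n − k − 1 = 97 − 3 − 1 = 93.
t* = t_{0.025, 93} = 1.985802.
Margin = t* × SE = 1.985802 × 2.2036 = 4.37591.
CI: -13.6951 ± 4.37591 → (-18.071, -9.319).
With 95% confidence, each one-unit increase in hours of sleep is associated with a change of between -18.071 and -9.319 ms in reaction time, holding the other predictors fixed.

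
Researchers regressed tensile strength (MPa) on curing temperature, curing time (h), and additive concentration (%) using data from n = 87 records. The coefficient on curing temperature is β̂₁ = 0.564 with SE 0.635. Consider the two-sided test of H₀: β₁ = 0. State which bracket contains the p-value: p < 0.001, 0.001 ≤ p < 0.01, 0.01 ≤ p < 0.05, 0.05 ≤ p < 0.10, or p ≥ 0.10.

t = 0.564 / 0.635 = 0.888.
df = n − k − 1 = 87 − 3 − 1 = 83.
Two-sided p = 2·P(T_{83} > |t|) ≈ 0.3770.
So p ≥ 0.10.

p ≥ 0.10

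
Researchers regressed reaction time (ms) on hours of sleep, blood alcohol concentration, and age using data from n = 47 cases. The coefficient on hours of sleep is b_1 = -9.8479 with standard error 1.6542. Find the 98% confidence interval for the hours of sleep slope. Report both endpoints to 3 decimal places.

df = n − k − 1 = 47 − 3 − 1 = 43.
t* = t_{0.01, 43} = 2.41625.
Margin = t* × SE = 2.41625 × 1.6542 = 3.99696.
CI: -9.8479 ± 3.99696 → (-13.845, -5.851).
With 98% confidence, each one-unit increase in hours of sleep is associated with a change of between -13.845 and -5.851 ms in reaction time, holding the other predictors fixed.

(-13.845, -5.851)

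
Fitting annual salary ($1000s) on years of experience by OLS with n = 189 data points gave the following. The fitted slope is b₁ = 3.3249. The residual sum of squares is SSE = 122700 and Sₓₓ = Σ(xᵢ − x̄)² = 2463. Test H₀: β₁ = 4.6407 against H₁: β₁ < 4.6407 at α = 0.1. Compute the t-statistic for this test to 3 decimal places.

MSE = SSE/(n − 2) = 122700/187 = 656.15.
SE(b₁) = √(MSE/Sₓₓ) = √(656.15/2463) = 0.516142.
t = (3.3249 − 4.6407) / 0.516142 = -2.549.
df = n − 2 = 187.
One-sided p ≈ 0.0058, which is < 0.1, so reject H₀.
There is evidence that the true slope on years of experience is below 4.6407 $1000s per unit.

t = -2.549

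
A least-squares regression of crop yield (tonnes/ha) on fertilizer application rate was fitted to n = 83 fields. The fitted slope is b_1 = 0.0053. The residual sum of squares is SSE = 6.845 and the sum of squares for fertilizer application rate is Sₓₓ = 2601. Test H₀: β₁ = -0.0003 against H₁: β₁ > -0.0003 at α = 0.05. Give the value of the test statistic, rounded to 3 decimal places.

MSE = SSE/(n − 2) = 6.845/81 = 0.0845062.
SE(b_1) = √(MSE/Sₓₓ) = √(0.0845062/2601) = 0.00569999.
t = (0.0053 − (-0.0003)) / 0.00569999 = 0.982.
df = n − 2 = 81.
One-sided p ≈ 0.1644, which is ≥ 0.05, so fail to reject H₀.
The data do not give significant evidence that the true slope on fertilizer application rate exceeds -0.0003 tonnes/ha per unit.

t = 0.982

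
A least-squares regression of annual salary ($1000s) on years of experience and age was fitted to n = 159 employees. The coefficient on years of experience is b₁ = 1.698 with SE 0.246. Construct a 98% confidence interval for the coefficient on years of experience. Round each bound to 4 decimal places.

(1.1198, 2.2762)

df = n − k − 1 = 159 − 2 − 1 = 156.
t* = t_{0.01, 156} = 2.350489.
Margin = t* × SE = 2.350489 × 0.246 = 0.578220.
CI: 1.698 ± 0.578220 → (1.1198, 2.2762).
With 98% confidence, each one-unit increase in years of experience is associated with a change of between 1.1198 and 2.2762 $1000s in annual salary, holding the other predictors fixed.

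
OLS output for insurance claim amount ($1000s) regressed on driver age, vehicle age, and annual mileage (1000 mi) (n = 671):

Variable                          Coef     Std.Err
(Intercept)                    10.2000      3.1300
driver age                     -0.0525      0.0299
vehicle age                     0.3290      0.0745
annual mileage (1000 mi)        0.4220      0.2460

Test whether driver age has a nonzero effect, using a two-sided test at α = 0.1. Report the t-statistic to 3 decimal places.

t = -1.756

Read off: b = -0.0525, SE = 0.0299 for driver age.
H₀: β₁ = 0 vs H₁: β₁ ≠ 0.
t = -0.0525 / 0.0299 = -1.756.
df = n − k − 1 = 671 − 3 − 1 = 667.
Two-sided p ≈ 0.0796, which is < 0.1, so reject H₀.
There is evidence that driver age is associated with insurance claim amount, holding the other predictors fixed.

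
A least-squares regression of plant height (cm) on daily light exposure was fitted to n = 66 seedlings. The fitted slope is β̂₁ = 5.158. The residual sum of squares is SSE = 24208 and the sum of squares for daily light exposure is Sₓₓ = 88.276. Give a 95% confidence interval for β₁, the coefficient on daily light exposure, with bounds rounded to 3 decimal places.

MSE = SSE/(n − 2) = 24208/64 = 378.25.
SE(β̂₁) = √(MSE/Sₓₓ) = √(378.25/88.276) = 2.06999.
df = n − 2 = 64.
t* = t_{0.025, 64} = 1.99773.
Margin = t* × SE = 1.99773 × 2.06999 = 4.13528.
CI: 5.158 ± 4.13528 → (1.023, 9.293).
With 95% confidence, each one-unit increase in daily light exposure is associated with a change of between 1.023 and 9.293 cm in plant height.

(1.023, 9.293)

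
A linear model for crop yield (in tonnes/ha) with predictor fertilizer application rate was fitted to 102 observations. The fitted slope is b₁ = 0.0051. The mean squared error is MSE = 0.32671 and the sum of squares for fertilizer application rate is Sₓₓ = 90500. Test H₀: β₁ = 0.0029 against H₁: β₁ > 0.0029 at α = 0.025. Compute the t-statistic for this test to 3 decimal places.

SE(b₁) = √(MSE/Sₓₓ) = √(0.32671/90500) = 0.00190001.
t = (0.0051 − 0.0029) / 0.00190001 = 1.158.
df = n − 2 = 100.
One-sided p ≈ 0.1248, which is ≥ 0.025, so fail to reject H₀.
The data do not give significant evidence that the true slope on fertilizer application rate exceeds 0.0029 tonnes/ha per unit.

t = 1.158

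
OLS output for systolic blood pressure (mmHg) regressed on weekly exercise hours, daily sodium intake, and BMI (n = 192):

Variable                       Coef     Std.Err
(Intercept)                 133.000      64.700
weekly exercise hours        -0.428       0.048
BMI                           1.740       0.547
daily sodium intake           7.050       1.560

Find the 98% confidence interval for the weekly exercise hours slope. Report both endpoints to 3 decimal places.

Read off: b = -0.428, SE = 0.048 for weekly exercise hours.
df = n − k − 1 = 192 − 3 − 1 = 188.
t* = t_{0.01, 188} = 2.346346.
Margin = t* × SE = 2.346346 × 0.048 = 0.11262.
CI: -0.428 ± 0.11262 → (-0.541, -0.315).

(-0.541, -0.315)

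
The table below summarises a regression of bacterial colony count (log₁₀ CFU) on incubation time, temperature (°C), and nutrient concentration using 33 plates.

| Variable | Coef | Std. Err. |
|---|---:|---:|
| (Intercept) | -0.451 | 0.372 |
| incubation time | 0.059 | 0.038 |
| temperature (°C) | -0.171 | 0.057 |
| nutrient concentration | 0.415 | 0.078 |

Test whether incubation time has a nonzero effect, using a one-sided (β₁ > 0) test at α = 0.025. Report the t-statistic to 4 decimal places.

t = 1.5526

Read off: b = 0.059, SE = 0.038 for incubation time.
H₀: β₁ = 0 vs H₁: β₁ > 0.
t = 0.059 / 0.038 = 1.5526.
df = n − k − 1 = 33 − 3 − 1 = 29.
One-sided p ≈ 0.0657, which is ≥ 0.025, so fail to reject H₀.
The data do not give significant evidence that the true slope on incubation time is positive, holding the other predictors fixed.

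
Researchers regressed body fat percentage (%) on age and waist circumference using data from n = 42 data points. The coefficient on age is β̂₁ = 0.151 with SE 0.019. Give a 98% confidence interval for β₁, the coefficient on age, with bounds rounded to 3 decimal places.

(0.105, 0.197)

df = n − k − 1 = 42 − 2 − 1 = 39.
t* = t_{0.01, 39} = 2.425841.
Margin = t* × SE = 2.425841 × 0.019 = 0.04609.
CI: 0.151 ± 0.04609 → (0.105, 0.197).
With 98% confidence, each one-unit increase in age is associated with a change of between 0.105 and 0.197 % in body fat percentage, holding the other predictors fixed.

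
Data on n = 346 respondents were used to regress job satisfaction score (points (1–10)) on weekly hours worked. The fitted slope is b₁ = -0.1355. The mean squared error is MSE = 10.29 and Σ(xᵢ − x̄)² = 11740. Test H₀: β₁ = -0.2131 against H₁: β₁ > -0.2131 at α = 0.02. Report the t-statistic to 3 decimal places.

t = 2.621

SE(b₁) = √(MSE/Sₓₓ) = √(10.29/11740) = 0.0296056.
t = (-0.1355 − (-0.2131)) / 0.0296056 = 2.621.
df = n − 2 = 344.
One-sided p ≈ 0.0046, which is < 0.02, so reject H₀.
There is evidence that the true slope on weekly hours worked exceeds -0.2131 points (1–10) per unit.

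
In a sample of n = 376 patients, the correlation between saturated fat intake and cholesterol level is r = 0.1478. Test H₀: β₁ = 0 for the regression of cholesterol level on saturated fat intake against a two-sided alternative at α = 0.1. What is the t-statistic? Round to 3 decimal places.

t = 2.890

t = r·√(n − 2)/√(1 − r²) = 0.1478·√374/√0.978155 = 2.890.
df = n − 2 = 374.
Two-sided p ≈ 0.0041, which is < 0.1, so reject H₀.
There is evidence of a linear association between saturated fat intake and cholesterol level.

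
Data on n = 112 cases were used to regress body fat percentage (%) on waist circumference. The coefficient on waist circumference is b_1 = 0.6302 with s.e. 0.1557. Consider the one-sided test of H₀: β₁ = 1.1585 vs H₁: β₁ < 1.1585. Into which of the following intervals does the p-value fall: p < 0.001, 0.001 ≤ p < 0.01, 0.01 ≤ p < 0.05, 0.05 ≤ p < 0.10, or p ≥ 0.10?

t = (0.6302 − 1.1585) / 0.1557 = -3.393.
df = n − 2 = 112 − 2 = 110.
One-sided p = P(T_{110} < t) ≈ 0.0005.
So p < 0.001.

p < 0.001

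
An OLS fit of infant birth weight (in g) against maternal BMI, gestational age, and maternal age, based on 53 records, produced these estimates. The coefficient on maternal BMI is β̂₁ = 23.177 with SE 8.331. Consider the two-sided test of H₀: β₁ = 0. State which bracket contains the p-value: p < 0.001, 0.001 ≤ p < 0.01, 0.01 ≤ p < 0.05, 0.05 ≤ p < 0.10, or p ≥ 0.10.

t = 23.177 / 8.331 = 2.782.
df = n − k − 1 = 53 − 3 − 1 = 49.
Two-sided p = 2·P(T_{49} > |t|) ≈ 0.0076.
So 0.001 ≤ p < 0.01.

0.001 ≤ p < 0.01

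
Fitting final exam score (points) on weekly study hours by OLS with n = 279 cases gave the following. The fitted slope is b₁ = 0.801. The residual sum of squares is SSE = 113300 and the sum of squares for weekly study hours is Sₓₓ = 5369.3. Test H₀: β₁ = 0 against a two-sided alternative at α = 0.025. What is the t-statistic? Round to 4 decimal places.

MSE = SSE/(n − 2) = 113300/277 = 409.025.
SE(b₁) = √(MSE/Sₓₓ) = √(409.025/5369.3) = 0.276005.
t = 0.801 / 0.276005 = 2.9021.
df = n − 2 = 277.
Two-sided p ≈ 0.0040, which is < 0.025, so reject H₀.
There is evidence that weekly study hours is associated with final exam score.

t = 2.9021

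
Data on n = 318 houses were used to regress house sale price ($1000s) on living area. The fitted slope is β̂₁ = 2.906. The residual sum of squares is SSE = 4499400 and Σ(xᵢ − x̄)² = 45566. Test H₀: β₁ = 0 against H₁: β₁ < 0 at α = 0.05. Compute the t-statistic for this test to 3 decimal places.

t = 5.199

MSE = SSE/(n − 2) = 4499400/316 = 14238.6.
SE(β̂₁) = √(MSE/Sₓₓ) = √(14238.6/45566) = 0.559002.
t = 2.906 / 0.559002 = 5.199.
df = n − 2 = 316.
One-sided p ≈ 1.0000, which is ≥ 0.05, so fail to reject H₀.
The data do not give significant evidence that the true slope on living area is negative.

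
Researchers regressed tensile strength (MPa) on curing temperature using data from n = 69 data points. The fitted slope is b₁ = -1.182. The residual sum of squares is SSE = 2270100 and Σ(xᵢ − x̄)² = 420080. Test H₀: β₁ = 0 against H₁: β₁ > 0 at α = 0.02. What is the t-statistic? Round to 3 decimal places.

MSE = SSE/(n − 2) = 2270100/67 = 33882.1.
SE(b₁) = √(MSE/Sₓₓ) = √(33882.1/420080) = 0.284.
t = -1.182 / 0.284 = -4.162.
df = n − 2 = 67.
One-sided p ≈ 1.0000, which is ≥ 0.02, so fail to reject H₀.
The data do not give significant evidence that the true slope on curing temperature is positive.

t = -4.162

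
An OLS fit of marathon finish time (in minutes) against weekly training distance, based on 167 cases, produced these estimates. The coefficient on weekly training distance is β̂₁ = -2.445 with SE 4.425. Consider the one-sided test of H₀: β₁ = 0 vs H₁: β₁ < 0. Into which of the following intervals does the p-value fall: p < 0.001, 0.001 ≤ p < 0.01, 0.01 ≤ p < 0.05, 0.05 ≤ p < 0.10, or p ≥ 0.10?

p ≥ 0.10

t = -2.445 / 4.425 = -0.553.
df = n − 2 = 167 − 2 = 165.
One-sided p = P(T_{165} < t) ≈ 0.2907.
So p ≥ 0.10.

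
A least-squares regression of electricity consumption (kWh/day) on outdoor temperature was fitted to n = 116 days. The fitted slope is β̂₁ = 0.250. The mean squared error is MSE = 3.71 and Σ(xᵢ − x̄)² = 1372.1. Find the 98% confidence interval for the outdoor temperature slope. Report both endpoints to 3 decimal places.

(0.127, 0.373)

SE(β̂₁) = √(MSE/Sₓₓ) = √(3.71/1372.1) = 0.0519989.
df = n − 2 = 114.
t* = t_{0.01, 114} = 2.359504.
Margin = t* × SE = 2.359504 × 0.0519989 = 0.12269.
CI: 0.250 ± 0.12269 → (0.127, 0.373).
With 98% confidence, each one-unit increase in outdoor temperature is associated with a change of between 0.127 and 0.373 kWh/day in electricity consumption.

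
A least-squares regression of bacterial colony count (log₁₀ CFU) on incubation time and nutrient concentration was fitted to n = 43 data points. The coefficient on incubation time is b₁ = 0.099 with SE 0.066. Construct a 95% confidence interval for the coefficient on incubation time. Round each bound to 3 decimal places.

df = n − k − 1 = 43 − 2 − 1 = 40.
t* = t_{0.025, 40} = 2.021075.
Margin = t* × SE = 2.021075 × 0.066 = 0.13339.
CI: 0.099 ± 0.13339 → (-0.034, 0.232).
With 95% confidence, each one-unit increase in incubation time is associated with a change of between -0.034 and 0.232 log₁₀ CFU in bacterial colony count, holding the other predictors fixed.

(-0.034, 0.232)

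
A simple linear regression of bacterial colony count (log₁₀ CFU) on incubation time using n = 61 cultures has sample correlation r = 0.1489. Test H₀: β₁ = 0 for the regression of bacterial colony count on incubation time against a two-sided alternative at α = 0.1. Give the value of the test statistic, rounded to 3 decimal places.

t = 1.157

t = r·√(n − 2)/√(1 − r²) = 0.1489·√59/√0.977829 = 1.157.
df = n − 2 = 59.
Two-sided p ≈ 0.2521, which is ≥ 0.1, so fail to reject H₀.
The data do not give significant evidence of a linear association between incubation time and bacterial colony count.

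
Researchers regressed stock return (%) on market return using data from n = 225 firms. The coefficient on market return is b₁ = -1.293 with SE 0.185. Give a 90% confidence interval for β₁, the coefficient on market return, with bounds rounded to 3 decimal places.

df = n − 2 = 225 − 2 = 223.
t* = t_{0.05, 223} = 1.651715.
Margin = t* × SE = 1.651715 × 0.185 = 0.30557.
CI: -1.293 ± 0.30557 → (-1.599, -0.987).
With 90% confidence, each one-unit increase in market return is associated with a change of between -1.599 and -0.987 % in stock return.

(-1.599, -0.987)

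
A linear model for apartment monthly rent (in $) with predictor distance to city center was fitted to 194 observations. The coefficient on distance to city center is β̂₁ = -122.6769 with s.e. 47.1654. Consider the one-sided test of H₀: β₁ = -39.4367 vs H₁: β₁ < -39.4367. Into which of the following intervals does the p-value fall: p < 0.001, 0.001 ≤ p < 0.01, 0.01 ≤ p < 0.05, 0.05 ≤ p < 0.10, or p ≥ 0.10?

t = (-122.6769 − (-39.4367)) / 47.1654 = -1.765.
df = n − 2 = 194 − 2 = 192.
One-sided p = P(T_{192} < t) ≈ 0.0396.
So 0.01 ≤ p < 0.05.

0.01 ≤ p < 0.05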